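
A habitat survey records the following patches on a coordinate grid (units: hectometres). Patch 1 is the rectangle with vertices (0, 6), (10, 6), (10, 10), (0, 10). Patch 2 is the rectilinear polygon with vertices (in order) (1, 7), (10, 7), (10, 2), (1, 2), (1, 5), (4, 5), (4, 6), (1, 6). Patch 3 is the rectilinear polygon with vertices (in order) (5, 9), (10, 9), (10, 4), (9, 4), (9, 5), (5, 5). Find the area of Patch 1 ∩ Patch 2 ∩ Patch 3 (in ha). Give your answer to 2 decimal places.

The intersection is the polygon with vertices (5,6), (5,7), (10,7), (10,6).
By the shoelace formula its area is 5.00.

5.00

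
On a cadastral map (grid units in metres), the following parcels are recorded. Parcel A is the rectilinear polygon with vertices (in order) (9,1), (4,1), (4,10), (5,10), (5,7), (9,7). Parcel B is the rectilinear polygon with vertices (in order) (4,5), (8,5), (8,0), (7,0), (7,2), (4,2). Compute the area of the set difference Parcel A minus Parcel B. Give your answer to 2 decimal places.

|Parcel A| = 33, |Parcel A∩Parcel B| = 13.
|Parcel A ∖ Parcel B| = |Parcel A| − |Parcel A∩Parcel B| = 33 − 13 = 20.00.

20.00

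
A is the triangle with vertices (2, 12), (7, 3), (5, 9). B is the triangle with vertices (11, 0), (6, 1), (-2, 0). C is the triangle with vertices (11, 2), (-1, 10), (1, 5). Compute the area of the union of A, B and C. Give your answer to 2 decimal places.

33.88

By inclusion–exclusion:
Individual areas: |A| = 6, |B| = 6.5, |C| = 22.
|A∩B| = 0.
|A∩C| = 0.6243.
|B∩C| = 0.
|A∩B∩C| = 0.
|A ∪ B ∪ C| = 34.5 − 0.6243 + 0 = 33.88.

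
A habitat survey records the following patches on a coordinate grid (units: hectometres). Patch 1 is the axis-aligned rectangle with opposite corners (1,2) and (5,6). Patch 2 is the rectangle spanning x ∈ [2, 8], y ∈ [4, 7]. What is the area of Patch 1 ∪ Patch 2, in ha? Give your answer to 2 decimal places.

By inclusion–exclusion:
Individual areas: |Patch 1| = 16, |Patch 2| = 18.
|Patch 1∩Patch 2|: x∈[2,5], y∈[4,6] → 3·2 = 6.
|Patch 1 ∪ Patch 2| = 34 − 6 = 28.00.

28.00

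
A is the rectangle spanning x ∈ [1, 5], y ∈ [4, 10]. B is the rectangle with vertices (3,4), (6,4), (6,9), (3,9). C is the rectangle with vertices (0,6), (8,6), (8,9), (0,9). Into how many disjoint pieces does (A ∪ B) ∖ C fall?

2

(A ∪ B) ∖ C splits into 2 disjoint pieces (area 10, area 4).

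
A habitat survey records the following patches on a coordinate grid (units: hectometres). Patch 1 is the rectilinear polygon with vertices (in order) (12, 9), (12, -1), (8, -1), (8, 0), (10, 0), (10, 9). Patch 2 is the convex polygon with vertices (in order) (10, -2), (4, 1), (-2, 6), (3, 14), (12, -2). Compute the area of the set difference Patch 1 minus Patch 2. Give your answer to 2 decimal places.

|Patch 1| = 22, |Patch 1∩Patch 2| = 3.8368.
|Patch 1 ∖ Patch 2| = |Patch 1| − |Patch 1∩Patch 2| = 22 − 3.8368 = 18.16.

18.16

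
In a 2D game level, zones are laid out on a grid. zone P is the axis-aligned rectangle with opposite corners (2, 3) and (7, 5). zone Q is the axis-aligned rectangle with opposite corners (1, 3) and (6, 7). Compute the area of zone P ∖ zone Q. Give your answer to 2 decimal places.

|zone P∩zone Q|: x∈[2,6], y∈[3,5] → 4·2 = 8.
|zone P| = 10.
|zone P ∖ zone Q| = |zone P| − |zone P∩zone Q| = 10 − 8 = 2.00.

2.00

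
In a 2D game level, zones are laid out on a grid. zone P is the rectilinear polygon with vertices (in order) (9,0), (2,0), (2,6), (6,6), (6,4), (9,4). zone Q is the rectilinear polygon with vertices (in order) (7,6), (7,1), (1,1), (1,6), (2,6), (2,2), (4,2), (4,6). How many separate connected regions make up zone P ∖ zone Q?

2

zone P ∖ zone Q splits into 2 disjoint pieces (area 13, area 8).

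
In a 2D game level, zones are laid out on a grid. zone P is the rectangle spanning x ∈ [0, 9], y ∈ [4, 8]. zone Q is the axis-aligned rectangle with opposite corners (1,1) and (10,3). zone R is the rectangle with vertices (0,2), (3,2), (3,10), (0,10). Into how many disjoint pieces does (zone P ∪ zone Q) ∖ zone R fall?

2

(zone P ∪ zone Q) ∖ zone R splits into 2 disjoint pieces (area 24, area 16).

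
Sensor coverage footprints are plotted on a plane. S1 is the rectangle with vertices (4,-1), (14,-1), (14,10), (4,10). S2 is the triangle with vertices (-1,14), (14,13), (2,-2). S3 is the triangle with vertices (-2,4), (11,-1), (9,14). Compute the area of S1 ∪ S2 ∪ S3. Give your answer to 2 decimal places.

By inclusion–exclusion:
Individual areas: |S1| = 110, |S2| = 118.5, |S3| = 92.5.
|S1∩S2| = 36.1.
|S1∩S3| = 59.3466.
|S2∩S3| = 61.1861.
|S1∩S2∩S3| = 33.2134.
|S1 ∪ S2 ∪ S3| = 321 − 156.6328 + 33.2134 = 197.58.

197.58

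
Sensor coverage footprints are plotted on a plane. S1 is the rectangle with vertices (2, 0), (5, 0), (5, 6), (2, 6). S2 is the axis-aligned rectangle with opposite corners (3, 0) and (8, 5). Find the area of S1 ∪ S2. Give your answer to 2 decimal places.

By inclusion–exclusion:
Individual areas: |S1| = 18, |S2| = 25.
|S1∩S2|: x∈[3,5], y∈[0,5] → 2·5 = 10.
|S1 ∪ S2| = 43 − 10 = 33.00.

33.00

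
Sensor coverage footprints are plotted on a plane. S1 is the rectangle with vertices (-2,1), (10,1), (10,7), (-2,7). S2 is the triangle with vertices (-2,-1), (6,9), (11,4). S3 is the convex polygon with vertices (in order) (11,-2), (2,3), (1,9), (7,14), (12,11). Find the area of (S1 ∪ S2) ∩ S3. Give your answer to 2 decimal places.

50.03

|S1 ∪ S2| = 79.8923.
|(S1 ∪ S2) ∩ S3| = 50.03.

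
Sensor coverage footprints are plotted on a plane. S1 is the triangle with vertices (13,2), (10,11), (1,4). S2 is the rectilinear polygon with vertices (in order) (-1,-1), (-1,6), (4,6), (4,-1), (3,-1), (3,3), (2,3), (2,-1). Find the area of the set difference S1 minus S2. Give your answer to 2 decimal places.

|S1| = 51, |S1∩S2| = 4.1786.
|S1 ∖ S2| = |S1| − |S1∩S2| = 51 − 4.1786 = 46.82.

46.82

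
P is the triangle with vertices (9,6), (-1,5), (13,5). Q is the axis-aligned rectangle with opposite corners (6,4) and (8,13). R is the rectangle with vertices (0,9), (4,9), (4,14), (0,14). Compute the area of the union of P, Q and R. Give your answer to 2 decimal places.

By inclusion–exclusion:
Individual areas: |P| = 7, |Q| = 18, |R| = 20.
|P∩Q| = 1.6.
|P∩R| = 0.
|Q∩R| = 0 (no overlap).
|P∩Q∩R| = 0.
|P ∪ Q ∪ R| = 45 − 1.6 + 0 = 43.40.

43.40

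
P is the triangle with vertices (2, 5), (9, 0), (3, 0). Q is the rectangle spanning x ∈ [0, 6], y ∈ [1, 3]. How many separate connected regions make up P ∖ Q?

2

P ∖ Q splits into 2 disjoint pieces (area 2.4, area 6.3143).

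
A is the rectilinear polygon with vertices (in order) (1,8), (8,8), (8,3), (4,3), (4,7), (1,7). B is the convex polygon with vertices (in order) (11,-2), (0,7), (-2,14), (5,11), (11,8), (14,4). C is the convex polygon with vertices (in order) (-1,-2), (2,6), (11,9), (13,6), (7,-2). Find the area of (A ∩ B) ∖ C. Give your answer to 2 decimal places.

5.67

|A ∩ B| = 22.6768.
|(A ∩ B) ∩ C| = 17.0101.
|(A ∩ B) ∖ C| = 22.6768 − 17.0101 = 5.67.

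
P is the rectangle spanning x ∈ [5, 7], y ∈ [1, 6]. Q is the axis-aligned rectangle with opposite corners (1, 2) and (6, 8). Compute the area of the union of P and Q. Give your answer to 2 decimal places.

36.00

By inclusion–exclusion:
Individual areas: |P| = 10, |Q| = 30.
|P∩Q|: x∈[5,6], y∈[2,6] → 1·4 = 4.
|P ∪ Q| = 40 − 4 = 36.00.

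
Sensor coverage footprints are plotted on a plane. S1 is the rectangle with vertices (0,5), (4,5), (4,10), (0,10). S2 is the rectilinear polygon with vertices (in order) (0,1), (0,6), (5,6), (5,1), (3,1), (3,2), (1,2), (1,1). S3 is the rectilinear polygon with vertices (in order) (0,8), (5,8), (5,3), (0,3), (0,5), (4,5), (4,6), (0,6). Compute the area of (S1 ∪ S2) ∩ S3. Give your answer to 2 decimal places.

|S1 ∪ S2| = 39.
|(S1 ∪ S2) ∩ S3| = 19.00.

19.00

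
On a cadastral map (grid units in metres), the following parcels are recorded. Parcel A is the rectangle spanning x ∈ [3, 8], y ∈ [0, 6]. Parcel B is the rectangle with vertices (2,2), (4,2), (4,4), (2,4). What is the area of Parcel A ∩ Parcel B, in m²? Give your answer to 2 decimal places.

2.00

|Parcel A∩Parcel B|: x∈[3,4], y∈[2,4] → 1·2 = 2.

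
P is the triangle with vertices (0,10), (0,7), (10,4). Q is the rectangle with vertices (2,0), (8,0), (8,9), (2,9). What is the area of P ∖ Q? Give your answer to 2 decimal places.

|P| = 15, |P∩Q| = 9.
|P ∖ Q| = |P| − |P∩Q| = 15 − 9 = 6.00.

6.00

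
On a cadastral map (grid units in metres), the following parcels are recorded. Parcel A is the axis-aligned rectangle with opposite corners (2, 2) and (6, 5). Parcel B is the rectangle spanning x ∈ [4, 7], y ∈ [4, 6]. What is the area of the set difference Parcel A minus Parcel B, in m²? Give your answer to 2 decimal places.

10.00

|Parcel A∩Parcel B|: x∈[4,6], y∈[4,5] → 2·1 = 2.
|Parcel A| = 12.
|Parcel A ∖ Parcel B| = |Parcel A| − |Parcel A∩Parcel B| = 12 − 2 = 10.00.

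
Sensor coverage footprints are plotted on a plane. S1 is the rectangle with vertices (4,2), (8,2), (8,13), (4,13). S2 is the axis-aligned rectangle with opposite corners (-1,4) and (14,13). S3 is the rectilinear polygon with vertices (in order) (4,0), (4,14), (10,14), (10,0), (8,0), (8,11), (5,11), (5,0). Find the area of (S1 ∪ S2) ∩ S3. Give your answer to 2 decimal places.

35.00

|S1 ∪ S2| = 143.
|(S1 ∪ S2) ∩ S3| = 35.00.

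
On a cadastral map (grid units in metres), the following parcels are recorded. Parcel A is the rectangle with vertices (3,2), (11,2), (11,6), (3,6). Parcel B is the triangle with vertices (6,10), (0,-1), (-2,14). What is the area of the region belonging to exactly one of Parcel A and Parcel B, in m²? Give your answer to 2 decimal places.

86.77

|Parcel A| = 32, |Parcel B| = 56, |Parcel A∩Parcel B| = 0.6136.
|Parcel A △ Parcel B| = |Parcel A| + |Parcel B| − 2·|Parcel A∩Parcel B| = 32 + 56 − 1.2273 = 86.77.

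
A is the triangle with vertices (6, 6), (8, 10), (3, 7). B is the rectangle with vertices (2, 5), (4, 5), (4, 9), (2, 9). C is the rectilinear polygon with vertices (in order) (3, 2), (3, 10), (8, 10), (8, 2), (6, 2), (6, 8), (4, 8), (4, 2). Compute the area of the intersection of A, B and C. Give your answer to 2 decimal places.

The intersection is the polygon with vertices (4,7.6), (4,6.667), (3,7).
By the shoelace formula its area is 0.47.

0.47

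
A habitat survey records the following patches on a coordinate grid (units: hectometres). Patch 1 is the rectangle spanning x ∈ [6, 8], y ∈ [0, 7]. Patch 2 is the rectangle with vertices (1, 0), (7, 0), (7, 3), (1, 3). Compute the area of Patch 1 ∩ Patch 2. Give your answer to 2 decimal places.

3.00

|Patch 1∩Patch 2|: x∈[6,7], y∈[0,3] → 1·3 = 3.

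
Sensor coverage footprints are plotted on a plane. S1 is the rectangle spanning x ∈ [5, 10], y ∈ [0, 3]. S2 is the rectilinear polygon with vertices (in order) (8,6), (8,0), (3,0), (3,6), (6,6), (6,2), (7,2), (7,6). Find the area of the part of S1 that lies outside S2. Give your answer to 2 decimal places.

7.00

|S1| = 15, |S1∩S2| = 8.
|S1 ∖ S2| = |S1| − |S1∩S2| = 15 − 8 = 7.00.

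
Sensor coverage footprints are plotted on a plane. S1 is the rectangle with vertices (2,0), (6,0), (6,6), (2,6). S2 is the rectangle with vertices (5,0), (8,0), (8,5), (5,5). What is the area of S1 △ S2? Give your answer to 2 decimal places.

29.00

|S1∩S2|: x∈[5,6], y∈[0,5] → 1·5 = 5.
|S1 △ S2| = |S1| + |S2| − 2·|S1∩S2| = 24 + 15 − 10 = 29.00.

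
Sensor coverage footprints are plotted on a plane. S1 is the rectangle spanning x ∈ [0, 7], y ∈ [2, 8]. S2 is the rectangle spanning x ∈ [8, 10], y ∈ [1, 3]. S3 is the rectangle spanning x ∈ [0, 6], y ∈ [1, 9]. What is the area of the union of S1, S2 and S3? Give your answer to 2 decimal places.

58.00

By inclusion–exclusion:
Individual areas: |S1| = 42, |S2| = 4, |S3| = 48.
|S1∩S2| = 0 (no overlap).
|S1∩S3|: x∈[0,6], y∈[2,8] → 6·6 = 36.
|S2∩S3| = 0 (no overlap).
|S1∩S2∩S3| = 0.
|S1 ∪ S2 ∪ S3| = 94 − 36 + 0 = 58.00.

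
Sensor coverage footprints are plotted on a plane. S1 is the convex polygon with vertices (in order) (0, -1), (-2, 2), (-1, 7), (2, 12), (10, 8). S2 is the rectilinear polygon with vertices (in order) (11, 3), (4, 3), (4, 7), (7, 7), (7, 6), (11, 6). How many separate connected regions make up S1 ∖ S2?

S1 ∖ S2 is a single connected region.

1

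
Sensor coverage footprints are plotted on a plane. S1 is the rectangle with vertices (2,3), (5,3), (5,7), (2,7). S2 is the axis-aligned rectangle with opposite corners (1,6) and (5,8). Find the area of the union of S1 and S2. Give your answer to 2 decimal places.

By inclusion–exclusion:
Individual areas: |S1| = 12, |S2| = 8.
|S1∩S2|: x∈[2,5], y∈[6,7] → 3·1 = 3.
|S1 ∪ S2| = 20 − 3 = 17.00.

17.00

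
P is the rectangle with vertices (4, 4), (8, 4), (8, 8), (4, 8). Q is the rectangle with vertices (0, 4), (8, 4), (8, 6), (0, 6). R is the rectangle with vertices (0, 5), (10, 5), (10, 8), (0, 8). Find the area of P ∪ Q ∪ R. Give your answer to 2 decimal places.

By inclusion–exclusion:
Individual areas: |P| = 16, |Q| = 16, |R| = 30.
|P∩Q|: x∈[4,8], y∈[4,6] → 4·2 = 8.
|P∩R|: x∈[4,8], y∈[5,8] → 4·3 = 12.
|Q∩R|: x∈[0,8], y∈[5,6] → 8·1 = 8.
|P∩Q∩R| = 4.
|P ∪ Q ∪ R| = 62 − 28 + 4 = 38.00.

38.00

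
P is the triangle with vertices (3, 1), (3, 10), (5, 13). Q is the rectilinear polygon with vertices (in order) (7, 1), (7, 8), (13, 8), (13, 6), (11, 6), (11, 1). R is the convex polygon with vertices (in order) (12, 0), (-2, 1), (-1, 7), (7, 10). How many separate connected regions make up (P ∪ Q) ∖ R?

(P ∪ Q) ∖ R splits into 2 disjoint pieces (area 4, area 13).

2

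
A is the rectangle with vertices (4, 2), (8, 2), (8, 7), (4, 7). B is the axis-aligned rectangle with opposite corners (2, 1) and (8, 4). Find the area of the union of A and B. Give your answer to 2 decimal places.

30.00

By inclusion–exclusion:
Individual areas: |A| = 20, |B| = 18.
|A∩B|: x∈[4,8], y∈[2,4] → 4·2 = 8.
|A ∪ B| = 38 − 8 = 30.00.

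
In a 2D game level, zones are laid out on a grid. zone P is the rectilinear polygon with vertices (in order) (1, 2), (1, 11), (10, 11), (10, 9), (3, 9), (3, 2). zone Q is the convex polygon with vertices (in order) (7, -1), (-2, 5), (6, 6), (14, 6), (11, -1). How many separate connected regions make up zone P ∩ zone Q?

1

zone P ∩ zone Q is a single connected region.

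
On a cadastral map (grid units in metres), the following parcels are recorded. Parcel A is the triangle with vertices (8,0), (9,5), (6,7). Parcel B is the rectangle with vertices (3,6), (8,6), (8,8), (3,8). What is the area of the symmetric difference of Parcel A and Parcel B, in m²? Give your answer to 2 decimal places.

17.29

|Parcel A| = 8.5, |Parcel B| = 10, |Parcel A∩Parcel B| = 0.6071.
|Parcel A △ Parcel B| = |Parcel A| + |Parcel B| − 2·|Parcel A∩Parcel B| = 8.5 + 10 − 1.2143 = 17.29.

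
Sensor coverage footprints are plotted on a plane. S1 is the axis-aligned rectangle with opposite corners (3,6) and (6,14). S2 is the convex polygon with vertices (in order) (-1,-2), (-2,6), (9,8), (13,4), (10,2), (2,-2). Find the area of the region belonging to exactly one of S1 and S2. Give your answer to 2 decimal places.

|S1| = 24, |S2| = 96, |S1∩S2| = 3.5455.
|S1 △ S2| = |S1| + |S2| − 2·|S1∩S2| = 24 + 96 − 7.0909 = 112.91.

112.91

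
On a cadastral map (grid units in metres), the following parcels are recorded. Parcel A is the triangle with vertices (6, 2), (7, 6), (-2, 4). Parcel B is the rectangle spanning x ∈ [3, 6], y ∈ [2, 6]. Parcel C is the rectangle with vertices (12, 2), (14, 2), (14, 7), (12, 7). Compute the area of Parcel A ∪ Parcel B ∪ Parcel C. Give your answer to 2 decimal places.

29.79

By inclusion–exclusion:
Individual areas: |Parcel A| = 17, |Parcel B| = 12, |Parcel C| = 10.
|Parcel A∩Parcel B| = 9.2083.
|Parcel A∩Parcel C| = 0.
|Parcel B∩Parcel C| = 0 (no overlap).
|Parcel A∩Parcel B∩Parcel C| = 0.
|Parcel A ∪ Parcel B ∪ Parcel C| = 39 − 9.2083 + 0 = 29.79.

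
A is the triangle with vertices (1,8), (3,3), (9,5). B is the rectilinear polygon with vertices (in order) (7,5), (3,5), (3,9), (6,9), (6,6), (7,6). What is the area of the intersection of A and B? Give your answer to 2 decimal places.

The intersection is the polygon with vertices (7,5.75), (7,5), (3,5), (3,7.25), (6,6.125), (6,6), (6.333,6).
By the shoelace formula its area is 5.98.

5.98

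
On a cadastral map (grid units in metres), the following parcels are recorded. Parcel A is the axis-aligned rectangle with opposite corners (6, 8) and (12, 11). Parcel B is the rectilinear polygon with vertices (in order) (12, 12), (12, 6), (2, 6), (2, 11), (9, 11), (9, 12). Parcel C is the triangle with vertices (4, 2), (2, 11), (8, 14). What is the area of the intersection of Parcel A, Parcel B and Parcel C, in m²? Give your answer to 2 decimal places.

1.50

The intersection is the polygon with vertices (6,11), (7,11), (6,8).
By the shoelace formula its area is 1.50.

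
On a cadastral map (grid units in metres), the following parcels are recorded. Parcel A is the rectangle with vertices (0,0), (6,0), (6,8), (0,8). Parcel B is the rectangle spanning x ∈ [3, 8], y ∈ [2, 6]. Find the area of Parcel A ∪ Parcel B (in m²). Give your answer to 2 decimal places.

56.00

By inclusion–exclusion:
Individual areas: |Parcel A| = 48, |Parcel B| = 20.
|Parcel A∩Parcel B|: x∈[3,6], y∈[2,6] → 3·4 = 12.
|Parcel A ∪ Parcel B| = 68 − 12 = 56.00.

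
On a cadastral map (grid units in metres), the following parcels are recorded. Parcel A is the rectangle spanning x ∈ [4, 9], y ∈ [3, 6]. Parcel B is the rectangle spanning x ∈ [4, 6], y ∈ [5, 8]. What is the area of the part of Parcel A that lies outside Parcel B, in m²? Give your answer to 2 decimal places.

|Parcel A∩Parcel B|: x∈[4,6], y∈[5,6] → 2·1 = 2.
|Parcel A| = 15.
|Parcel A ∖ Parcel B| = |Parcel A| − |Parcel A∩Parcel B| = 15 − 2 = 13.00.

13.00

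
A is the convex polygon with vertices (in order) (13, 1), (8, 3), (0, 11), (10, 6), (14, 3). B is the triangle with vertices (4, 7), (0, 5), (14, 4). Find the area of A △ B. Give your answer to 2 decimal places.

34.52

|A| = 35, |B| = 16, |A∩B| = 8.2411.
|A △ B| = |A| + |B| − 2·|A∩B| = 35 + 16 − 16.4822 = 34.52.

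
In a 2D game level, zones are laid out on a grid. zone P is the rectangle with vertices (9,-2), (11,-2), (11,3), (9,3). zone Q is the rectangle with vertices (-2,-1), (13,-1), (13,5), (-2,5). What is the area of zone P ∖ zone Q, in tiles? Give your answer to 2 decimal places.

|zone P∩zone Q|: x∈[9,11], y∈[-1,3] → 2·4 = 8.
|zone P| = 10.
|zone P ∖ zone Q| = |zone P| − |zone P∩zone Q| = 10 − 8 = 2.00.

2.00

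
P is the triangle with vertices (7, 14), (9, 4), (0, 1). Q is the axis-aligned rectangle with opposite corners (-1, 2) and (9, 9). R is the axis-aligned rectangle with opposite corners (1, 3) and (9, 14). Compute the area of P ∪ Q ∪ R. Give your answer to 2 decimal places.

By inclusion–exclusion:
Individual areas: |P| = 48, |Q| = 70, |R| = 88.
|P∩Q| = 37.5385.
|P∩R| = 43.0769.
|Q∩R|: x∈[1,9], y∈[3,9] → 8·6 = 48.
|P∩Q∩R| = 33.8462.
|P ∪ Q ∪ R| = 206 − 128.6154 + 33.8462 = 111.23.

111.23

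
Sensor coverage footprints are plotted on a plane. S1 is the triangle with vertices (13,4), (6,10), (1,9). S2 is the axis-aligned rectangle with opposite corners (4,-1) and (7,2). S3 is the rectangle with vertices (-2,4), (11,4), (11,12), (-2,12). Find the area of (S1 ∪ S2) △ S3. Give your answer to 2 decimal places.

96.26

|S1 ∪ S2| = 27.5.
|(S1 ∪ S2) ∩ S3| = 17.619.
|(S1 ∪ S2) △ S3| = 27.5 + 104 − 35.2381 = 96.26.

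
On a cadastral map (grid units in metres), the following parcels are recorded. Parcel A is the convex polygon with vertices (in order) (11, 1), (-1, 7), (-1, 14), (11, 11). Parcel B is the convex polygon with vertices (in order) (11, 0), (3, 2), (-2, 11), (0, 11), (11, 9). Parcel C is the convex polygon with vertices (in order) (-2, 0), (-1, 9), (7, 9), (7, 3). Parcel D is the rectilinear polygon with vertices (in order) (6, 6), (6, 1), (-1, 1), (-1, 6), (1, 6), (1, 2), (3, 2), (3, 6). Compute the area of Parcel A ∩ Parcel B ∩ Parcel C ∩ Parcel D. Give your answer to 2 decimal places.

The intersection is the polygon with vertices (3,5), (3,6), (6,6), (6,3.5).
By the shoelace formula its area is 5.25.

5.25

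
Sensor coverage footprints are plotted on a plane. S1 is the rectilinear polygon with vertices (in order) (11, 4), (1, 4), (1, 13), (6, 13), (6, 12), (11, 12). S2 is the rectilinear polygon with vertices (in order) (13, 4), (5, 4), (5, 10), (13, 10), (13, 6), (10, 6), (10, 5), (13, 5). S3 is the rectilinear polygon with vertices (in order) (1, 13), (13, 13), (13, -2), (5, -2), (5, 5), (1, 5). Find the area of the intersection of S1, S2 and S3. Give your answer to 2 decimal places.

35.00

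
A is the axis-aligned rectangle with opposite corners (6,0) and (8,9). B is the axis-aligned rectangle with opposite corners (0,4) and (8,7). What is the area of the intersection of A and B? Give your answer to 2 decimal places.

|A∩B|: x∈[6,8], y∈[4,7] → 2·3 = 6.

6.00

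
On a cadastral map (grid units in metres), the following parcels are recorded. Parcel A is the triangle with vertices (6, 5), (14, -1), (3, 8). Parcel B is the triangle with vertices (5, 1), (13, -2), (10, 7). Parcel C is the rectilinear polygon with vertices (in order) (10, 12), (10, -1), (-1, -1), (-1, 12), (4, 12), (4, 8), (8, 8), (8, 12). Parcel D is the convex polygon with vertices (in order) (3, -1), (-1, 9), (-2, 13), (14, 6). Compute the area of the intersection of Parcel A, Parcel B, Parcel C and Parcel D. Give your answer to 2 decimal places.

The intersection is the polygon with vertices (9.188,2.938), (8.951,2.787), (7.436,3.923), (7.658,4.189).
By the shoelace formula its area is 0.59.

0.59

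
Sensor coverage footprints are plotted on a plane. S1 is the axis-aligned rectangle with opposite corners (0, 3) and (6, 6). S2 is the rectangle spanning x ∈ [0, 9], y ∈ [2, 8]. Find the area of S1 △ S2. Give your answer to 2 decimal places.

36.00

|S1∩S2|: x∈[0,6], y∈[3,6] → 6·3 = 18.
|S1 △ S2| = |S1| + |S2| − 2·|S1∩S2| = 18 + 54 − 36 = 36.00.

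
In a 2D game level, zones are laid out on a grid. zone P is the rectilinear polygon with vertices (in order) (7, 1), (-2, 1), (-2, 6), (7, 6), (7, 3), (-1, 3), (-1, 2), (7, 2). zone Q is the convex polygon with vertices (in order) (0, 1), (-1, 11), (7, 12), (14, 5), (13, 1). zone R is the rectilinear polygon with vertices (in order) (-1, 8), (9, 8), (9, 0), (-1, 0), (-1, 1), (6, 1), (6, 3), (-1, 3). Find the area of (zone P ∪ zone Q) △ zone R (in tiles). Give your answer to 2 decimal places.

93.00

|zone P ∪ zone Q| = 137.4.
|(zone P ∪ zone Q) ∩ zone R| = 55.2.
|(zone P ∪ zone Q) △ zone R| = 137.4 + 66 − 110.4 = 93.00.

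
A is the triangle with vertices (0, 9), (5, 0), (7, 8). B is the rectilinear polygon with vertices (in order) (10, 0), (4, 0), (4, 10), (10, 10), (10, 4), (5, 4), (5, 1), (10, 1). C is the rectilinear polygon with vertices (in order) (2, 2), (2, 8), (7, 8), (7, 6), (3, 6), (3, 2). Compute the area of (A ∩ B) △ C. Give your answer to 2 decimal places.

|A ∩ B| = 13.8679.
|(A ∩ B) ∩ C| = 5.5.
|(A ∩ B) △ C| = 13.8679 + 14 − 11 = 16.87.

16.87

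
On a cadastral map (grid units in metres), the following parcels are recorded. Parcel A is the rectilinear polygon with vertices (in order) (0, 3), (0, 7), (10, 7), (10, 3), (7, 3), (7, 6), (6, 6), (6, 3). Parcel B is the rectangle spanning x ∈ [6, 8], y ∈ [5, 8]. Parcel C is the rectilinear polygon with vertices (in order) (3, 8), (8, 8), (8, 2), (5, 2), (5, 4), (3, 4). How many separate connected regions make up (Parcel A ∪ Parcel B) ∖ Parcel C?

2

(Parcel A ∪ Parcel B) ∖ Parcel C splits into 2 disjoint pieces (area 14, area 8).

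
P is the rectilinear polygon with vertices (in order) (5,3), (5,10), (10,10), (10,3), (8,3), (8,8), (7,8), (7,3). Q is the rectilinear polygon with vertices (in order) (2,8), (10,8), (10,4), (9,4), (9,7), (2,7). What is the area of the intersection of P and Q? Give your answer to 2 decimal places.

7.00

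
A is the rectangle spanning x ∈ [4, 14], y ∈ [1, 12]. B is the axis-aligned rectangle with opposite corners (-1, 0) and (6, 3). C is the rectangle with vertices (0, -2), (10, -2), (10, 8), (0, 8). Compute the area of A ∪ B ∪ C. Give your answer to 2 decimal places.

By inclusion–exclusion:
Individual areas: |A| = 110, |B| = 21, |C| = 100.
|A∩B|: x∈[4,6], y∈[1,3] → 2·2 = 4.
|A∩C|: x∈[4,10], y∈[1,8] → 6·7 = 42.
|B∩C|: x∈[0,6], y∈[0,3] → 6·3 = 18.
|A∩B∩C| = 4.
|A ∪ B ∪ C| = 231 − 64 + 4 = 171.00.

171.00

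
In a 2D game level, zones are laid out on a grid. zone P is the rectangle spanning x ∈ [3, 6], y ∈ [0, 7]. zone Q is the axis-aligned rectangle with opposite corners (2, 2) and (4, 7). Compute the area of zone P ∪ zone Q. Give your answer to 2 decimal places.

By inclusion–exclusion:
Individual areas: |zone P| = 21, |zone Q| = 10.
|zone P∩zone Q|: x∈[3,4], y∈[2,7] → 1·5 = 5.
|zone P ∪ zone Q| = 31 − 5 = 26.00.

26.00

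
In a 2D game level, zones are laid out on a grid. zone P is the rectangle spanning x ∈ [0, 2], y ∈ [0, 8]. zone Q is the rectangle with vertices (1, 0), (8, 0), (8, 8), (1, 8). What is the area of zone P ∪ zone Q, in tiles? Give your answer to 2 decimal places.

64.00

By inclusion–exclusion:
Individual areas: |zone P| = 16, |zone Q| = 56.
|zone P∩zone Q|: x∈[1,2], y∈[0,8] → 1·8 = 8.
|zone P ∪ zone Q| = 72 − 8 = 64.00.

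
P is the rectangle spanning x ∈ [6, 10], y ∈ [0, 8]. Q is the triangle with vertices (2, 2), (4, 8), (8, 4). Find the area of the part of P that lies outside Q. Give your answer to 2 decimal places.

29.33

|P| = 32, |P∩Q| = 2.6667.
|P ∖ Q| = |P| − |P∩Q| = 32 − 2.6667 = 29.33.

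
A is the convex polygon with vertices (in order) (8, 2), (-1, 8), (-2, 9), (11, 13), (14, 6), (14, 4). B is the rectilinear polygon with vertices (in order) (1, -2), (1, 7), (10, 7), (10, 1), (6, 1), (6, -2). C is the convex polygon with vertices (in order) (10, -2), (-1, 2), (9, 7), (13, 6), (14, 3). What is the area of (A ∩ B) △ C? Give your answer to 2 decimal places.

66.23

|A ∩ B| = 28.
|(A ∩ B) ∩ C| = 17.6369.
|(A ∩ B) △ C| = 28 + 73.5 − 35.2738 = 66.23.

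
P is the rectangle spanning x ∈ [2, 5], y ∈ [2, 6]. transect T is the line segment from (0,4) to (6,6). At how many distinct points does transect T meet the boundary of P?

The segment meets the boundary at (5,5.667), (2,4.667).

2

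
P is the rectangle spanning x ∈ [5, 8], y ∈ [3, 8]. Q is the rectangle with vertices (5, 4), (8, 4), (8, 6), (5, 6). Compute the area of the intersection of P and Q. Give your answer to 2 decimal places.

6.00

|P∩Q|: x∈[5,8], y∈[4,6] → 3·2 = 6.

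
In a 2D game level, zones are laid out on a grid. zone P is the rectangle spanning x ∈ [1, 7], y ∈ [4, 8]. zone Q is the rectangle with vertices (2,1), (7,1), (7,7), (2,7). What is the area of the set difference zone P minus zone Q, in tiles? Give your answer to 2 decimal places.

|zone P∩zone Q|: x∈[2,7], y∈[4,7] → 5·3 = 15.
|zone P| = 24.
|zone P ∖ zone Q| = |zone P| − |zone P∩zone Q| = 24 − 15 = 9.00.

9.00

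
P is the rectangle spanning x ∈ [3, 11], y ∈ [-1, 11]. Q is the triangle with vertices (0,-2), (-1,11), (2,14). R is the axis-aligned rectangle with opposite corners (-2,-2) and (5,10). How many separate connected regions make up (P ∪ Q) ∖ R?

2

(P ∪ Q) ∖ R splits into 2 disjoint pieces (area 74, area 6.4615).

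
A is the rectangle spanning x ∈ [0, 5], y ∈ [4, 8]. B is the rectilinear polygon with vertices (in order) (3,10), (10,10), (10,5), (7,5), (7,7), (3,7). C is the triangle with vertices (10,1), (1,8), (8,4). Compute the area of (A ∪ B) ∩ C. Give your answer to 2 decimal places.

The region (A ∪ B) ∩ C is the polygon with vertices (5,4.889), (1,8), (5,5.714).
By the shoelace formula its area is 1.65.

1.65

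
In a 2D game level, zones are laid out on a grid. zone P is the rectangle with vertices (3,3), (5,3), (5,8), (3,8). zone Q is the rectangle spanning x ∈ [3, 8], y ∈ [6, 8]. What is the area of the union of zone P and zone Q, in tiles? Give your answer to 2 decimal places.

By inclusion–exclusion:
Individual areas: |zone P| = 10, |zone Q| = 10.
|zone P∩zone Q|: x∈[3,5], y∈[6,8] → 2·2 = 4.
|zone P ∪ zone Q| = 20 − 4 = 16.00.

16.00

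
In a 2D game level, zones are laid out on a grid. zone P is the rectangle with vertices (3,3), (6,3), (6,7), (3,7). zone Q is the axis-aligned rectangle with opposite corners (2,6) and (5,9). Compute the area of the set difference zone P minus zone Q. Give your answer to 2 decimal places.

10.00

|zone P∩zone Q|: x∈[3,5], y∈[6,7] → 2·1 = 2.
|zone P| = 12.
|zone P ∖ zone Q| = |zone P| − |zone P∩zone Q| = 12 − 2 = 10.00.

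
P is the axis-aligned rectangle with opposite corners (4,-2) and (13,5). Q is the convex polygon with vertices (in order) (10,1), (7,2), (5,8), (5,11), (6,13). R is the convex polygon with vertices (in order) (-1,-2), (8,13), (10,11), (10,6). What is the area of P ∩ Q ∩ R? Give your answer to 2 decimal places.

2.02

The intersection is the polygon with vertices (6,5), (8.625,5), (6.512,3.463).
By the shoelace formula its area is 2.02.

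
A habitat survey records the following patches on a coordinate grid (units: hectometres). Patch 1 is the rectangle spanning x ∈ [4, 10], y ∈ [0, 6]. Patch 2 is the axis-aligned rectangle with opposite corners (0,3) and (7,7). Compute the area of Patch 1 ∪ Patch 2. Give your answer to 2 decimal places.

55.00

By inclusion–exclusion:
Individual areas: |Patch 1| = 36, |Patch 2| = 28.
|Patch 1∩Patch 2|: x∈[4,7], y∈[3,6] → 3·3 = 9.
|Patch 1 ∪ Patch 2| = 64 − 9 = 55.00.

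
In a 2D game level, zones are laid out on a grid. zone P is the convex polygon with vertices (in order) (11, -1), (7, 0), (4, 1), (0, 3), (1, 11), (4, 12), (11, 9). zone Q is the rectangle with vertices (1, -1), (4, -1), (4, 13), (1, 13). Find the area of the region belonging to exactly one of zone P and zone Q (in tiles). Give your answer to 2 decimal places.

91.00

|zone P| = 107.5, |zone Q| = 42, |zone P∩zone Q| = 29.25.
|zone P △ zone Q| = |zone P| + |zone Q| − 2·|zone P∩zone Q| = 107.5 + 42 − 58.5 = 91.00.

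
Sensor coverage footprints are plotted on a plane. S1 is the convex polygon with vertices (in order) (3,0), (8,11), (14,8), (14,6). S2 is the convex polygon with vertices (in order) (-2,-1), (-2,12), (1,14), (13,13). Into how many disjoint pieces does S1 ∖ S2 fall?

1

S1 ∖ S2 is a single connected region.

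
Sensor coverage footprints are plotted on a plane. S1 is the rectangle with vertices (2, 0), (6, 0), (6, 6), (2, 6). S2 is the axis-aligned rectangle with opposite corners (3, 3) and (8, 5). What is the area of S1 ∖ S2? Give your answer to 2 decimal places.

|S1∩S2|: x∈[3,6], y∈[3,5] → 3·2 = 6.
|S1| = 24.
|S1 ∖ S2| = |S1| − |S1∩S2| = 24 − 6 = 18.00.

18.00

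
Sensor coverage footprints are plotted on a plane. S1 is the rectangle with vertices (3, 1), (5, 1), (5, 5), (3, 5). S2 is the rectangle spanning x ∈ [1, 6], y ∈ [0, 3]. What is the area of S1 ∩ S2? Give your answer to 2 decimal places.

|S1∩S2|: x∈[3,5], y∈[1,3] → 2·2 = 4.

4.00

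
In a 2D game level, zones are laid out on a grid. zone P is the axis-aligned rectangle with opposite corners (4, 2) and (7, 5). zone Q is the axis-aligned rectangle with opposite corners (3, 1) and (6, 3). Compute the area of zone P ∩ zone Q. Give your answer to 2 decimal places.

2.00

|zone P∩zone Q|: x∈[4,6], y∈[2,3] → 2·1 = 2.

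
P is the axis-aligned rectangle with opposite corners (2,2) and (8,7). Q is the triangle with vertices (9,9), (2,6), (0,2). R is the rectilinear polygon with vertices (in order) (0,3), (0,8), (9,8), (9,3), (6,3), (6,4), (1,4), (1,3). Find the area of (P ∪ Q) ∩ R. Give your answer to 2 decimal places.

|P ∪ Q| = 34.5397.
|(P ∪ Q) ∩ R| = 22.82.

22.82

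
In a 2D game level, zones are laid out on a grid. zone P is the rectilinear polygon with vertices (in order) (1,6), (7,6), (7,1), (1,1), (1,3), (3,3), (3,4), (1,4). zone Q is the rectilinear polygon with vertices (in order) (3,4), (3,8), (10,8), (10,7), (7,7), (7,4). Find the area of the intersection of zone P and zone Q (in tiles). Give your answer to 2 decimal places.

8.00

The intersection is the polygon with vertices (7,6), (7,4), (3,4), (3,6).
By the shoelace formula its area is 8.00.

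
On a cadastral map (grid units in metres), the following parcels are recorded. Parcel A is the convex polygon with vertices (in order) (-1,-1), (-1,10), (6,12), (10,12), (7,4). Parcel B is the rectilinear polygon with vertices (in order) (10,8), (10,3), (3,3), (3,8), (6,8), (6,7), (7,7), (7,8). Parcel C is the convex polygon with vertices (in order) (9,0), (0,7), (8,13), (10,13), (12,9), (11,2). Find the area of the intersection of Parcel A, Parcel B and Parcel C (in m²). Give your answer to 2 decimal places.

19.41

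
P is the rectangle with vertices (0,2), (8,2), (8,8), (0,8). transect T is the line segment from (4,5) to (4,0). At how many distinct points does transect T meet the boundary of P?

The segment meets the boundary at (4,2).

1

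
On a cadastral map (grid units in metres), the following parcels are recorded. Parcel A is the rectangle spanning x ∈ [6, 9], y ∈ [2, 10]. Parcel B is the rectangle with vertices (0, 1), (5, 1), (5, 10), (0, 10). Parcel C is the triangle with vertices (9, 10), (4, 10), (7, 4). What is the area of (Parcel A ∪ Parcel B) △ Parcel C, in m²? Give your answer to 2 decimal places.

|Parcel A ∪ Parcel B| = 69.
|(Parcel A ∪ Parcel B) ∩ Parcel C| = 12.
|(Parcel A ∪ Parcel B) △ Parcel C| = 69 + 15 − 24 = 60.00.

60.00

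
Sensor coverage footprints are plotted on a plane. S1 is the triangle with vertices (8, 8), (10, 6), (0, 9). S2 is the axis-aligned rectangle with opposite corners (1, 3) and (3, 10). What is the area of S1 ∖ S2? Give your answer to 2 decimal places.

|S1| = 7, |S1∩S2| = 0.7.
|S1 ∖ S2| = |S1| − |S1∩S2| = 7 − 0.7 = 6.30.

6.30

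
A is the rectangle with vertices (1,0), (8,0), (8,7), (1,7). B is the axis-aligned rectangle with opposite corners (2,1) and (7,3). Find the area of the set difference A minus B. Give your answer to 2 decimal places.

|A∩B|: x∈[2,7], y∈[1,3] → 5·2 = 10.
|A| = 49.
|A ∖ B| = |A| − |A∩B| = 49 − 10 = 39.00.

39.00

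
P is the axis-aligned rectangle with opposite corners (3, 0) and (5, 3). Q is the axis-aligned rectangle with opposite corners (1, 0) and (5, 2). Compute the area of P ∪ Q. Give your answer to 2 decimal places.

10.00

By inclusion–exclusion:
Individual areas: |P| = 6, |Q| = 8.
|P∩Q|: x∈[3,5], y∈[0,2] → 2·2 = 4.
|P ∪ Q| = 14 − 4 = 10.00.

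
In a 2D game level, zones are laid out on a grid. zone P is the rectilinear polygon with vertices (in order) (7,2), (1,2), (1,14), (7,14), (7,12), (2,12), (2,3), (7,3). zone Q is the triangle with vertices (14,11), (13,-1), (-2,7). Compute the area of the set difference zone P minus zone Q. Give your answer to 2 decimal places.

23.66

|zone P| = 27, |zone P∩zone Q| = 3.3417.
|zone P ∖ zone Q| = |zone P| − |zone P∩zone Q| = 27 − 3.3417 = 23.66.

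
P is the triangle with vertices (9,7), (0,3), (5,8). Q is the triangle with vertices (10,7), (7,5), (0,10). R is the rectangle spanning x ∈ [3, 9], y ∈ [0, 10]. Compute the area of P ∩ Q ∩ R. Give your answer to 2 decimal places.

The intersection is the polygon with vertices (4.083,7.083), (5,8), (9,7), (6.041,5.685).
By the shoelace formula its area is 5.65.

5.65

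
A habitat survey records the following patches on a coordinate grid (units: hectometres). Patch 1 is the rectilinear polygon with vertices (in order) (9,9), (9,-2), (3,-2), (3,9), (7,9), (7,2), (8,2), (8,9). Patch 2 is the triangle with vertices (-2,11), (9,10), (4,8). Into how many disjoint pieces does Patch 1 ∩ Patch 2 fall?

1

Patch 1 ∩ Patch 2 is a single connected region.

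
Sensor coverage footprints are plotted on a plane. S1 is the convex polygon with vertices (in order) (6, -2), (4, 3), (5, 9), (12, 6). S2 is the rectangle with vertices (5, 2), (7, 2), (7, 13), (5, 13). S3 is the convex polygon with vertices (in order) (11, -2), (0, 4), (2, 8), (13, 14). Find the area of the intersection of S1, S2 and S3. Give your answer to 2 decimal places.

13.14

The intersection is the polygon with vertices (7,2), (5,2), (5,9), (7,8.143).
By the shoelace formula its area is 13.14.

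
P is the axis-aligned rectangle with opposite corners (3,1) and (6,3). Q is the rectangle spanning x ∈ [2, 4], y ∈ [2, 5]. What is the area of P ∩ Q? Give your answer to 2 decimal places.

|P∩Q|: x∈[3,4], y∈[2,3] → 1·1 = 1.

1.00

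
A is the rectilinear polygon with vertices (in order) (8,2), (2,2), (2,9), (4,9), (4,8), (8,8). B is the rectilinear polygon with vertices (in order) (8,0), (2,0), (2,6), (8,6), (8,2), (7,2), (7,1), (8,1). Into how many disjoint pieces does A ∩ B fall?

1

A ∩ B is a single connected region.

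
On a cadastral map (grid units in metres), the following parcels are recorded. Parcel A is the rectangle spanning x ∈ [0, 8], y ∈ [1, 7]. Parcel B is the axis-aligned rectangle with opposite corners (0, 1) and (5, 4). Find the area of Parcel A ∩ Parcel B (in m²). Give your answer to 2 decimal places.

|Parcel A∩Parcel B|: x∈[0,5], y∈[1,4] → 5·3 = 15.

15.00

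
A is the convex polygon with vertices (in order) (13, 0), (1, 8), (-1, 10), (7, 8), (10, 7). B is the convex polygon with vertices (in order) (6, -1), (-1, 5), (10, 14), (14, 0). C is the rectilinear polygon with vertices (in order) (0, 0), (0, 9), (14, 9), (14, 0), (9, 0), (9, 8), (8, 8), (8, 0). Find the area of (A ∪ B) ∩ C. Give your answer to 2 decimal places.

|A ∪ B| = 127.2123.
|(A ∪ B) ∩ C| = 93.44.

93.44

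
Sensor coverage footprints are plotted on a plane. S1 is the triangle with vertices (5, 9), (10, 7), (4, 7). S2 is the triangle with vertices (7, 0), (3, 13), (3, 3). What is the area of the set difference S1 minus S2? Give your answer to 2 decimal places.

5.56

|S1| = 6, |S1∩S2| = 0.4432.
|S1 ∖ S2| = |S1| − |S1∩S2| = 6 − 0.4432 = 5.56.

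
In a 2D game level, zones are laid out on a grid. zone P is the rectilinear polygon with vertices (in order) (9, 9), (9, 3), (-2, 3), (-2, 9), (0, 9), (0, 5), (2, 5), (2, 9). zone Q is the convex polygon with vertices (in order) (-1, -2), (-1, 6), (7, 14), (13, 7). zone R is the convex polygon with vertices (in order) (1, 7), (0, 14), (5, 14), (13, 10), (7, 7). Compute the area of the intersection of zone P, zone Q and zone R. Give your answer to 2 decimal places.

The intersection is the polygon with vertices (2,9), (9,9), (9,8), (7,7), (2,7).
By the shoelace formula its area is 13.00.

13.00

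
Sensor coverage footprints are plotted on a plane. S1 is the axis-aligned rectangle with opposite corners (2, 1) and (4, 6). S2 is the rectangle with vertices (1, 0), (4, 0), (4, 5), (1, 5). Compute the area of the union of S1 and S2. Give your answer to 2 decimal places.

By inclusion–exclusion:
Individual areas: |S1| = 10, |S2| = 15.
|S1∩S2|: x∈[2,4], y∈[1,5] → 2·4 = 8.
|S1 ∪ S2| = 25 − 8 = 17.00.

17.00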